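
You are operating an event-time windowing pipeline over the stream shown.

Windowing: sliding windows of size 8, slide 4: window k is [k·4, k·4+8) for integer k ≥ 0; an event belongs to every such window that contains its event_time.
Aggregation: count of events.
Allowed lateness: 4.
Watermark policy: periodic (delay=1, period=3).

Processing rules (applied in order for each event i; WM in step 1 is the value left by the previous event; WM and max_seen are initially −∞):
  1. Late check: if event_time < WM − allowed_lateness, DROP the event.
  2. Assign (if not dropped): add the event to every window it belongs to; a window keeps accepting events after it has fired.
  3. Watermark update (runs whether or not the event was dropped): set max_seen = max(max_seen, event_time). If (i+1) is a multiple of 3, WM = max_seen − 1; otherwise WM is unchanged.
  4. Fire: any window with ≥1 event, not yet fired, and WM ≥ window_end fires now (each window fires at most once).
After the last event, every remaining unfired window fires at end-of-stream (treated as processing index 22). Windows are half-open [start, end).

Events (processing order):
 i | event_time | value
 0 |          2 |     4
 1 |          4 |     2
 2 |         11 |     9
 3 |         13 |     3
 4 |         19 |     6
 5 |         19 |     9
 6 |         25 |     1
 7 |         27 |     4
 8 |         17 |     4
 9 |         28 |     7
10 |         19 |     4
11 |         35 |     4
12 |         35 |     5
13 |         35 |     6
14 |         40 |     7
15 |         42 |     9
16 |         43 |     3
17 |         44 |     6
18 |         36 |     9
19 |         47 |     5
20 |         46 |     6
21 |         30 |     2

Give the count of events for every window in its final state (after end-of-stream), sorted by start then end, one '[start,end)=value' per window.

i=0 t=2 v=4: → [0,8); WM=−∞
i=1 t=4 v=2: → [4,12),[0,8); WM=−∞
i=2 t=11 v=9: → [8,16),[4,12); WM=10; [0,8) fires=2
i=3 t=13 v=3: → [12,20),[8,16); WM=10
i=4 t=19 v=6: → [16,24),[12,20); WM=10
i=5 t=19 v=9: → [16,24),[12,20); WM=18; [4,12) fires=2 [8,16) fires=2
i=6 t=25 v=1: → [24,32),[20,28); WM=18
i=7 t=27 v=4: → [24,32),[20,28); WM=18
i=8 t=17 v=4: → [16,24),[12,20); WM=26; [12,20) fires=4 [16,24) fires=3
i=9 t=28 v=7: → [28,36),[24,32); WM=26
i=10 t=19 v=4: DROP (t<26-4); WM=26
i=11 t=35 v=4: → [32,40),[28,36); WM=34; [20,28) fires=2 [24,32) fires=3
i=12 t=35 v=5: → [32,40),[28,36); WM=34
i=13 t=35 v=6: → [32,40),[28,36); WM=34
i=14 t=40 v=7: → [40,48),[36,44); WM=39; [28,36) fires=4
i=15 t=42 v=9: → [40,48),[36,44); WM=39
i=16 t=43 v=3: → [40,48),[36,44); WM=39
i=17 t=44 v=6: → [44,52),[40,48); WM=43; [32,40) fires=3
i=18 t=36 v=9: DROP (t<43-4); WM=43
i=19 t=47 v=5: → [44,52),[40,48); WM=43
i=20 t=46 v=6: → [44,52),[40,48); WM=46; [36,44) fires=3
i=21 t=30 v=2: DROP (t<46-4); WM=46

[0,8)=2 [4,12)=2 [8,16)=2 [12,20)=4 [16,24)=3 [20,28)=2 [24,32)=3 [28,36)=4 [32,40)=3 [36,44)=3 [40,48)=6 [44,52)=3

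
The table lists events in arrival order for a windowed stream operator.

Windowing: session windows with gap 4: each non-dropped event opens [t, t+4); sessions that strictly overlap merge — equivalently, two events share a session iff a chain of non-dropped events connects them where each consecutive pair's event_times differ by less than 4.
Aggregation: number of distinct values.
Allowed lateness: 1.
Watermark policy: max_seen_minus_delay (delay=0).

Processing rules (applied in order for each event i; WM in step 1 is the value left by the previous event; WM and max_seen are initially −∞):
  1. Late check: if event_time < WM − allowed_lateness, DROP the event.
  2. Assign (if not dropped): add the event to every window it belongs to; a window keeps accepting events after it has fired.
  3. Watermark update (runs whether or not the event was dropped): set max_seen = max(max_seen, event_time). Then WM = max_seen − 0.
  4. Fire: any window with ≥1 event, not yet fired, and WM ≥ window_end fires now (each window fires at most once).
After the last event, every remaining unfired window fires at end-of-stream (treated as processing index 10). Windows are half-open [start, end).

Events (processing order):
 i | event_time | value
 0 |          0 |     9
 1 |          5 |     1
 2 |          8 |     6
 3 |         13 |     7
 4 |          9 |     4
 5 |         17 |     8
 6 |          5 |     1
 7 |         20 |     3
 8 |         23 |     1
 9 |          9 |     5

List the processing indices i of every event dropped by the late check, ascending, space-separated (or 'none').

i=0 t=0 v=9: → [0,4); WM=0
i=1 t=5 v=1: → [5,9); WM=5
i=2 t=8 v=6: → [5,12); WM=8
i=3 t=13 v=7: → [13,17); WM=13
i=4 t=9 v=4: DROP (t<13-1); WM=13
i=5 t=17 v=8: → [17,21); WM=17
i=6 t=5 v=1: DROP (t<17-1); WM=17
i=7 t=20 v=3: → [17,24); WM=20
i=8 t=23 v=1: → [17,27); WM=23
i=9 t=9 v=5: DROP (t<23-1); WM=23

4 6 9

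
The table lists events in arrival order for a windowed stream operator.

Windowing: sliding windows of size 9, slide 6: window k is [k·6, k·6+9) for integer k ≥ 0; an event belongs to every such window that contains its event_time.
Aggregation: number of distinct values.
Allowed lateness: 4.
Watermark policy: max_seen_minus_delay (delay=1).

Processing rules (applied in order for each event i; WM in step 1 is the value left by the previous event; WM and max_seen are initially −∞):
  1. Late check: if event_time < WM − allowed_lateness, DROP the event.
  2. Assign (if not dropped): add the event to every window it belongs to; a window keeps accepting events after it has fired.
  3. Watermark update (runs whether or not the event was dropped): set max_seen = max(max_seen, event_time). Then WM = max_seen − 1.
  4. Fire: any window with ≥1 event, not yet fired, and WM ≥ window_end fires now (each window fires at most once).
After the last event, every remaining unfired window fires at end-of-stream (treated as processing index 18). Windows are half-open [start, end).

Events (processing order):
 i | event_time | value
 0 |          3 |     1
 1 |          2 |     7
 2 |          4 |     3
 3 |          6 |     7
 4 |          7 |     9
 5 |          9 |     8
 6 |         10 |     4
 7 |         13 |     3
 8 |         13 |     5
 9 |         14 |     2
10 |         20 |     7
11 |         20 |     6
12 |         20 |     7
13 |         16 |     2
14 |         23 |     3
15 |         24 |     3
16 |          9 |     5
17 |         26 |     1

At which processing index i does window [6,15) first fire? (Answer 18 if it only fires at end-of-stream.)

10

i=0 t=3 v=1: → [0,9); WM=2
i=1 t=2 v=7: → [0,9); WM=2
i=2 t=4 v=3: → [0,9); WM=3
i=3 t=6 v=7: → [6,15),[0,9); WM=5
i=4 t=7 v=9: → [6,15),[0,9); WM=6
i=5 t=9 v=8: → [6,15); WM=8
i=6 t=10 v=4: → [6,15); WM=9; [0,9) fires=4
i=7 t=13 v=3: → [12,21),[6,15); WM=12
i=8 t=13 v=5: → [12,21),[6,15); WM=12
i=9 t=14 v=2: → [12,21),[6,15); WM=13
i=10 t=20 v=7: → [18,27),[12,21); WM=19; [6,15) fires=7
i=11 t=20 v=6: → [18,27),[12,21); WM=19
i=12 t=20 v=7: → [18,27),[12,21); WM=19
i=13 t=16 v=2: → [12,21); WM=19
i=14 t=23 v=3: → [18,27); WM=22; [12,21) fires=5
i=15 t=24 v=3: → [24,33),[18,27); WM=23
i=16 t=9 v=5: DROP (t<23-4); WM=23
i=17 t=26 v=1: → [24,33),[18,27); WM=25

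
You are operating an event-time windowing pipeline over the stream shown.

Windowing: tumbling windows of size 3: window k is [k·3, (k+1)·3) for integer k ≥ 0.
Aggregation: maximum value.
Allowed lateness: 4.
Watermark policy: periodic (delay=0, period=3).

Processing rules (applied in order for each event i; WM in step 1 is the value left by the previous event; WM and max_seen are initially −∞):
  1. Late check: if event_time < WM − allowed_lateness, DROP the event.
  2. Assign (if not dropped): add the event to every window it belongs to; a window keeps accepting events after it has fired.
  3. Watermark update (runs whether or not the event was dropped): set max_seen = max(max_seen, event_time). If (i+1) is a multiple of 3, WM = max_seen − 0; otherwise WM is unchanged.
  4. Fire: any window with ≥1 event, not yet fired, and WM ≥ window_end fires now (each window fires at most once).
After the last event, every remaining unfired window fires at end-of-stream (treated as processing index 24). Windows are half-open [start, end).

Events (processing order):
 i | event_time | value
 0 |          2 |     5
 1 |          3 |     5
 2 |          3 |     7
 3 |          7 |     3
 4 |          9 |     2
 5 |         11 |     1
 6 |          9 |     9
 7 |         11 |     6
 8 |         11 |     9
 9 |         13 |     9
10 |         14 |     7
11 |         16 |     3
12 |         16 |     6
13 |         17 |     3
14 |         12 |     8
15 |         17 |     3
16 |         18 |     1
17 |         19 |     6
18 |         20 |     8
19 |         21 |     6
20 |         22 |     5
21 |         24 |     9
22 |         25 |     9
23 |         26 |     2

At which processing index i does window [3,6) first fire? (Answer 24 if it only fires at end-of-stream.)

i=0 t=2 v=5: → [0,3); WM=−∞
i=1 t=3 v=5: → [3,6); WM=−∞
i=2 t=3 v=7: → [3,6); WM=3; [0,3) fires=5
i=3 t=7 v=3: → [6,9); WM=3
i=4 t=9 v=2: → [9,12); WM=3
i=5 t=11 v=1: → [9,12); WM=11; [3,6) fires=7 [6,9) fires=3
i=6 t=9 v=9: → [9,12); WM=11
i=7 t=11 v=6: → [9,12); WM=11
i=8 t=11 v=9: → [9,12); WM=11
i=9 t=13 v=9: → [12,15); WM=11
i=10 t=14 v=7: → [12,15); WM=11
i=11 t=16 v=3: → [15,18); WM=16; [9,12) fires=9 [12,15) fires=9
i=12 t=16 v=6: → [15,18); WM=16
i=13 t=17 v=3: → [15,18); WM=16
i=14 t=12 v=8: → [12,15); WM=17
i=15 t=17 v=3: → [15,18); WM=17
i=16 t=18 v=1: → [18,21); WM=17
i=17 t=19 v=6: → [18,21); WM=19; [15,18) fires=6
i=18 t=20 v=8: → [18,21); WM=19
i=19 t=21 v=6: → [21,24); WM=19
i=20 t=22 v=5: → [21,24); WM=22; [18,21) fires=8
i=21 t=24 v=9: → [24,27); WM=22
i=22 t=25 v=9: → [24,27); WM=22
i=23 t=26 v=2: → [24,27); WM=26; [21,24) fires=6

5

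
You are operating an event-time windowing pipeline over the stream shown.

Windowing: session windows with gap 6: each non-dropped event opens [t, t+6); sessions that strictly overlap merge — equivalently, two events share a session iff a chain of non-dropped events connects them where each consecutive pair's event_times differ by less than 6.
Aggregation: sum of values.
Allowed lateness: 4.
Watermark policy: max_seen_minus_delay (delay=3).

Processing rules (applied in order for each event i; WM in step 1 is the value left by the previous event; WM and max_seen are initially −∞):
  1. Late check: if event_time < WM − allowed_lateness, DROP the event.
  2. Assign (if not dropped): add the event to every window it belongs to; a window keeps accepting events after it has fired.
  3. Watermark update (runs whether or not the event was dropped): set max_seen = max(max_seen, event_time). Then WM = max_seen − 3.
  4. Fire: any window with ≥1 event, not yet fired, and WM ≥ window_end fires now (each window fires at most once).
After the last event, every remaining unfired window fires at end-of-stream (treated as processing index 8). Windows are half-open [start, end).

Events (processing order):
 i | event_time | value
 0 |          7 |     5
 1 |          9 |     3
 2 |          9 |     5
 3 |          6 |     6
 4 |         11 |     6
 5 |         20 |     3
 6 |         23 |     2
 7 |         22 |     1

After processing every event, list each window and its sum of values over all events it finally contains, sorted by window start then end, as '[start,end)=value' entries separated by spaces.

[6,17)=25 [20,29)=6

i=0 t=7 v=5: → [7,13); WM=4
i=1 t=9 v=3: → [7,15); WM=6
i=2 t=9 v=5: → [7,15); WM=6
i=3 t=6 v=6: → [6,15); WM=6
i=4 t=11 v=6: → [6,17); WM=8
i=5 t=20 v=3: → [20,26); WM=17
i=6 t=23 v=2: → [20,29); WM=20
i=7 t=22 v=1: → [20,29); WM=20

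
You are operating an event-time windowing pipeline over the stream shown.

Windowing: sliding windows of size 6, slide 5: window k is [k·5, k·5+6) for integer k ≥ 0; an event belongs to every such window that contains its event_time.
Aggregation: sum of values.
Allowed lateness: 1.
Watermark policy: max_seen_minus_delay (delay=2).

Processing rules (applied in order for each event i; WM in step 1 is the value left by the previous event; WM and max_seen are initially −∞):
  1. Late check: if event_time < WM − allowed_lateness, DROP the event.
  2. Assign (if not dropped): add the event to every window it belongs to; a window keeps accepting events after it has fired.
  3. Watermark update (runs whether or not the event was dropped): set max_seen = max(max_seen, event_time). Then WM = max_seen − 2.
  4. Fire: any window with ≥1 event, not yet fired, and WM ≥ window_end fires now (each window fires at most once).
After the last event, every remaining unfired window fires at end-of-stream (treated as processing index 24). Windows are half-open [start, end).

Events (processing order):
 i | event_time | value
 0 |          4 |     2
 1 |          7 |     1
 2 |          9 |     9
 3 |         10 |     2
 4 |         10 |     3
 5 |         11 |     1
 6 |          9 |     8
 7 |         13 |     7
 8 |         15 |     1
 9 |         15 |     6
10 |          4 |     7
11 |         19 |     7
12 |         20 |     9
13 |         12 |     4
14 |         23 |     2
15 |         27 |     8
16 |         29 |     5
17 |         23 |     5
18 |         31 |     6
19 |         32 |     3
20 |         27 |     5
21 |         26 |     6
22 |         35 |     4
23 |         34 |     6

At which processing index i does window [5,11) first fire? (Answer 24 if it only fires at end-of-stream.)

i=0 t=4 v=2: → [0,6); WM=2
i=1 t=7 v=1: → [5,11); WM=5
i=2 t=9 v=9: → [5,11); WM=7; [0,6) fires=2
i=3 t=10 v=2: → [10,16),[5,11); WM=8
i=4 t=10 v=3: → [10,16),[5,11); WM=8
i=5 t=11 v=1: → [10,16); WM=9
i=6 t=9 v=8: → [5,11); WM=9
i=7 t=13 v=7: → [10,16); WM=11; [5,11) fires=23
i=8 t=15 v=1: → [15,21),[10,16); WM=13
i=9 t=15 v=6: → [15,21),[10,16); WM=13
i=10 t=4 v=7: DROP (t<13-1); WM=13
i=11 t=19 v=7: → [15,21); WM=17; [10,16) fires=20
i=12 t=20 v=9: → [20,26),[15,21); WM=18
i=13 t=12 v=4: DROP (t<18-1); WM=18
i=14 t=23 v=2: → [20,26); WM=21; [15,21) fires=23
i=15 t=27 v=8: → [25,31); WM=25
i=16 t=29 v=5: → [25,31); WM=27; [20,26) fires=11
i=17 t=23 v=5: DROP (t<27-1); WM=27
i=18 t=31 v=6: → [30,36); WM=29
i=19 t=32 v=3: → [30,36); WM=30
i=20 t=27 v=5: DROP (t<30-1); WM=30
i=21 t=26 v=6: DROP (t<30-1); WM=30
i=22 t=35 v=4: → [35,41),[30,36); WM=33; [25,31) fires=13
i=23 t=34 v=6: → [30,36); WM=33

7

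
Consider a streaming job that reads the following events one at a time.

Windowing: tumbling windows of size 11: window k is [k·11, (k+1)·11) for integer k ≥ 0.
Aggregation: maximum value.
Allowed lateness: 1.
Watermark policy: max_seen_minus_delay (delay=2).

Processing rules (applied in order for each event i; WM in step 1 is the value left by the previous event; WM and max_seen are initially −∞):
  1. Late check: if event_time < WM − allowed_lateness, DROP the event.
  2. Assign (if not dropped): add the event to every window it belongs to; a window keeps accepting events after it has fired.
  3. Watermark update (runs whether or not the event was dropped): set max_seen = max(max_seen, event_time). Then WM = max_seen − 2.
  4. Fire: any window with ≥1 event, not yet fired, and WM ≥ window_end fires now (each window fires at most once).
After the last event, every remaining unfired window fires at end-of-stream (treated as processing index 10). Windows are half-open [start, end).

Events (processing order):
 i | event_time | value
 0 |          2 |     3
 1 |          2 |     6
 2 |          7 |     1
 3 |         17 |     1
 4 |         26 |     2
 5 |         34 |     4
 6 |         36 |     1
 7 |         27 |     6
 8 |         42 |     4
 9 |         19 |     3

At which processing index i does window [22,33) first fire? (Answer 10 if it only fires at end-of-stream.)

i=0 t=2 v=3: → [0,11); WM=0
i=1 t=2 v=6: → [0,11); WM=0
i=2 t=7 v=1: → [0,11); WM=5
i=3 t=17 v=1: → [11,22); WM=15; [0,11) fires=6
i=4 t=26 v=2: → [22,33); WM=24; [11,22) fires=1
i=5 t=34 v=4: → [33,44); WM=32
i=6 t=36 v=1: → [33,44); WM=34; [22,33) fires=2
i=7 t=27 v=6: DROP (t<34-1); WM=34
i=8 t=42 v=4: → [33,44); WM=40
i=9 t=19 v=3: DROP (t<40-1); WM=40

6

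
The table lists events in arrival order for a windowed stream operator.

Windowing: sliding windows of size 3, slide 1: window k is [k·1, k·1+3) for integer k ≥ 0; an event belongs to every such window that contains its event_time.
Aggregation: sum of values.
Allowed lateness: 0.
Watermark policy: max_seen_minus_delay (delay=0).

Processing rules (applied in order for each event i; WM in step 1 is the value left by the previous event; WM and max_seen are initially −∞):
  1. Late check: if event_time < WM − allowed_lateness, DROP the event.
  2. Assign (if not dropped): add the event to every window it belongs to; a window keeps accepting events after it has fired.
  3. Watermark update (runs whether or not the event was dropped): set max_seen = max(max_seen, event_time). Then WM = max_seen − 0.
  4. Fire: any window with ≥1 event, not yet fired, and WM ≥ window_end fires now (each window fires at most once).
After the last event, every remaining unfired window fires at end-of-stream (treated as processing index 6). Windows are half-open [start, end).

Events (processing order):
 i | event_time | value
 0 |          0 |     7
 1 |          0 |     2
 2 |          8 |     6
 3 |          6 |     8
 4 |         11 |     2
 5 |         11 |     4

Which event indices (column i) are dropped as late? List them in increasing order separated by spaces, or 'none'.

3

i=0 t=0 v=7: → [0,3); WM=0
i=1 t=0 v=2: → [0,3); WM=0
i=2 t=8 v=6: → [8,11),[7,10),[6,9); WM=8; [0,3) fires=9
i=3 t=6 v=8: DROP (t<8-0); WM=8
i=4 t=11 v=2: → [11,14),[10,13),[9,12); WM=11; [6,9) fires=6 [7,10) fires=6 [8,11) fires=6
i=5 t=11 v=4: → [11,14),[10,13),[9,12); WM=11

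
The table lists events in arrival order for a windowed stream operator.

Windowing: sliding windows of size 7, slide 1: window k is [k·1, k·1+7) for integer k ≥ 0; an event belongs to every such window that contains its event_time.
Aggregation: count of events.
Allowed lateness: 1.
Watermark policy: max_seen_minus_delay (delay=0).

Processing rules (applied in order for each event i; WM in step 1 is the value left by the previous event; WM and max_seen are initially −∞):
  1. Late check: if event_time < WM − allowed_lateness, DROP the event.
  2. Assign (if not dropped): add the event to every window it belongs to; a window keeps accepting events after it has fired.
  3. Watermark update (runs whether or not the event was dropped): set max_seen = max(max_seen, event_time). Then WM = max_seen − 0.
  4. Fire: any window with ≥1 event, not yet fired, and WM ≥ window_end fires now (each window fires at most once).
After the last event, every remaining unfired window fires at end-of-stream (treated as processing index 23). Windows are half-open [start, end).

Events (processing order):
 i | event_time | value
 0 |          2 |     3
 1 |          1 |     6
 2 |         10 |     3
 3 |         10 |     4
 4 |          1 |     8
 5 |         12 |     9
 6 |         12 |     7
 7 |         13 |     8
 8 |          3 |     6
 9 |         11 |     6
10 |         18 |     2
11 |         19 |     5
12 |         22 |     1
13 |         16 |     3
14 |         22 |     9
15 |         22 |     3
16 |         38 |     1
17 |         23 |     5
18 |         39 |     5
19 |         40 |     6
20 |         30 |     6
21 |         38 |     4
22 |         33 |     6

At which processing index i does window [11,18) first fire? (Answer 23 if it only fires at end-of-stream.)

10

i=0 t=2 v=3: → [2,9),[1,8),[0,7); WM=2
i=1 t=1 v=6: → [1,8),[0,7); WM=2
i=2 t=10 v=3: → [10,17),[9,16),[8,15),[7,14),[6,13),[5,12),[4,11); WM=10; [0,7) fires=2 [1,8) fires=2 [2,9) fires=1
i=3 t=10 v=4: → [10,17),[9,16),[8,15),[7,14),[6,13),[5,12),[4,11); WM=10
i=4 t=1 v=8: DROP (t<10-1); WM=10
i=5 t=12 v=9: → [12,19),[11,18),[10,17),[9,16),[8,15),[7,14),[6,13); WM=12; [4,11) fires=2 [5,12) fires=2
i=6 t=12 v=7: → [12,19),[11,18),[10,17),[9,16),[8,15),[7,14),[6,13); WM=12
i=7 t=13 v=8: → [13,20),[12,19),[11,18),[10,17),[9,16),[8,15),[7,14); WM=13; [6,13) fires=4
i=8 t=3 v=6: DROP (t<13-1); WM=13
i=9 t=11 v=6: DROP (t<13-1); WM=13
i=10 t=18 v=2: → [18,25),[17,24),[16,23),[15,22),[14,21),[13,20),[12,19); WM=18; [7,14) fires=5 [8,15) fires=5 [9,16) fires=5 [10,17) fires=5 [11,18) fires=3
i=11 t=19 v=5: → [19,26),[18,25),[17,24),[16,23),[15,22),[14,21),[13,20); WM=19; [12,19) fires=4
i=12 t=22 v=1: → [22,29),[21,28),[20,27),[19,26),[18,25),[17,24),[16,23); WM=22; [13,20) fires=3 [14,21) fires=2 [15,22) fires=2
i=13 t=16 v=3: DROP (t<22-1); WM=22
i=14 t=22 v=9: → [22,29),[21,28),[20,27),[19,26),[18,25),[17,24),[16,23); WM=22
i=15 t=22 v=3: → [22,29),[21,28),[20,27),[19,26),[18,25),[17,24),[16,23); WM=22
i=16 t=38 v=1: → [38,45),[37,44),[36,43),[35,42),[34,41),[33,40),[32,39); WM=38; [16,23) fires=5 [17,24) fires=5 [18,25) fires=5 [19,26) fires=4 [20,27) fires=3 [21,28) fires=3 [22,29) fires=3
i=17 t=23 v=5: DROP (t<38-1); WM=38
i=18 t=39 v=5: → [39,46),[38,45),[37,44),[36,43),[35,42),[34,41),[33,40); WM=39; [32,39) fires=1
i=19 t=40 v=6: → [40,47),[39,46),[38,45),[37,44),[36,43),[35,42),[34,41); WM=40; [33,40) fires=2
i=20 t=30 v=6: DROP (t<40-1); WM=40
i=21 t=38 v=4: DROP (t<40-1); WM=40
i=22 t=33 v=6: DROP (t<40-1); WM=40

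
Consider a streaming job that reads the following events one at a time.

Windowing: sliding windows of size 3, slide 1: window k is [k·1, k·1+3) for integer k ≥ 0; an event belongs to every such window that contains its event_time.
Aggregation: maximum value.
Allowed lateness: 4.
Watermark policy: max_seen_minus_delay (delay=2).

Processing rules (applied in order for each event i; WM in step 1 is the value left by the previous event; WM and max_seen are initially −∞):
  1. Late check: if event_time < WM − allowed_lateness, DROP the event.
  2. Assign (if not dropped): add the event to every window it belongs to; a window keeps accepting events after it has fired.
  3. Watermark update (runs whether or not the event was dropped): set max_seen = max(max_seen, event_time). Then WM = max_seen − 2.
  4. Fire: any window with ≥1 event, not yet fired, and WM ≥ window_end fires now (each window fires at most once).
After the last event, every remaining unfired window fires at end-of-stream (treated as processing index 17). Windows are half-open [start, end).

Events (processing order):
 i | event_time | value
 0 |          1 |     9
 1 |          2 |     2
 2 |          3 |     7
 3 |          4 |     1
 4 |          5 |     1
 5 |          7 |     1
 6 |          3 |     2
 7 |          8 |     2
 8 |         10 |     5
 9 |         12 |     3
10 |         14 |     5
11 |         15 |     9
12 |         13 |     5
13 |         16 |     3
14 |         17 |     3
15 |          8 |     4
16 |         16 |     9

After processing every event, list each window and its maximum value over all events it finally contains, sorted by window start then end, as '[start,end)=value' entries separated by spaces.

i=0 t=1 v=9: → [1,4),[0,3); WM=-1
i=1 t=2 v=2: → [2,5),[1,4),[0,3); WM=0
i=2 t=3 v=7: → [3,6),[2,5),[1,4); WM=1
i=3 t=4 v=1: → [4,7),[3,6),[2,5); WM=2
i=4 t=5 v=1: → [5,8),[4,7),[3,6); WM=3; [0,3) fires=9
i=5 t=7 v=1: → [7,10),[6,9),[5,8); WM=5; [1,4) fires=9 [2,5) fires=7
i=6 t=3 v=2: → [3,6),[2,5),[1,4); WM=5
i=7 t=8 v=2: → [8,11),[7,10),[6,9); WM=6; [3,6) fires=7
i=8 t=10 v=5: → [10,13),[9,12),[8,11); WM=8; [4,7) fires=1 [5,8) fires=1
i=9 t=12 v=3: → [12,15),[11,14),[10,13); WM=10; [6,9) fires=2 [7,10) fires=2
i=10 t=14 v=5: → [14,17),[13,16),[12,15); WM=12; [8,11) fires=5 [9,12) fires=5
i=11 t=15 v=9: → [15,18),[14,17),[13,16); WM=13; [10,13) fires=5
i=12 t=13 v=5: → [13,16),[12,15),[11,14); WM=13
i=13 t=16 v=3: → [16,19),[15,18),[14,17); WM=14; [11,14) fires=5
i=14 t=17 v=3: → [17,20),[16,19),[15,18); WM=15; [12,15) fires=5
i=15 t=8 v=4: DROP (t<15-4); WM=15
i=16 t=16 v=9: → [16,19),[15,18),[14,17); WM=15

[0,3)=9 [1,4)=9 [2,5)=7 [3,6)=7 [4,7)=1 [5,8)=1 [6,9)=2 [7,10)=2 [8,11)=5 [9,12)=5 [10,13)=5 [11,14)=5 [12,15)=5 [13,16)=9 [14,17)=9 [15,18)=9 [16,19)=9 [17,20)=3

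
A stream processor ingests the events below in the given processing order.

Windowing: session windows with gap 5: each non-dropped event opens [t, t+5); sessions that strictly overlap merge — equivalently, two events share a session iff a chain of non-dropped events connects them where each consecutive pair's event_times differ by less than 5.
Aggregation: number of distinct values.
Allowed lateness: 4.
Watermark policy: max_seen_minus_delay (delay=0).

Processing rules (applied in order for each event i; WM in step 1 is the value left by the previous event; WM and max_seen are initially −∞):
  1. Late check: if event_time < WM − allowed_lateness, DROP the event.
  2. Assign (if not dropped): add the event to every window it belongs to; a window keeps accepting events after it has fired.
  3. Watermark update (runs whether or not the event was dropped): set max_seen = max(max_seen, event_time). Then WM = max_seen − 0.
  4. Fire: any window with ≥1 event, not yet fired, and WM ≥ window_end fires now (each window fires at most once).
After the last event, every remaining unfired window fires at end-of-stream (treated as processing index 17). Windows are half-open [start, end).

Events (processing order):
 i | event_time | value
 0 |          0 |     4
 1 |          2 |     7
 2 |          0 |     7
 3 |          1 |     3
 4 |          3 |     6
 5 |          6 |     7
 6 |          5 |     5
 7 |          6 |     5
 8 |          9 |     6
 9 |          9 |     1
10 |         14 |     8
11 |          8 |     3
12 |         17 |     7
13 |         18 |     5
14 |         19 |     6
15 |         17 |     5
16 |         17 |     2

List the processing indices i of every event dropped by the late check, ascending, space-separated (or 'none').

i=0 t=0 v=4: → [0,5); WM=0
i=1 t=2 v=7: → [0,7); WM=2
i=2 t=0 v=7: → [0,7); WM=2
i=3 t=1 v=3: → [0,7); WM=2
i=4 t=3 v=6: → [0,8); WM=3
i=5 t=6 v=7: → [0,11); WM=6
i=6 t=5 v=5: → [0,11); WM=6
i=7 t=6 v=5: → [0,11); WM=6
i=8 t=9 v=6: → [0,14); WM=9
i=9 t=9 v=1: → [0,14); WM=9
i=10 t=14 v=8: → [14,19); WM=14
i=11 t=8 v=3: DROP (t<14-4); WM=14
i=12 t=17 v=7: → [14,22); WM=17
i=13 t=18 v=5: → [14,23); WM=18
i=14 t=19 v=6: → [14,24); WM=19
i=15 t=17 v=5: → [14,24); WM=19
i=16 t=17 v=2: → [14,24); WM=19

11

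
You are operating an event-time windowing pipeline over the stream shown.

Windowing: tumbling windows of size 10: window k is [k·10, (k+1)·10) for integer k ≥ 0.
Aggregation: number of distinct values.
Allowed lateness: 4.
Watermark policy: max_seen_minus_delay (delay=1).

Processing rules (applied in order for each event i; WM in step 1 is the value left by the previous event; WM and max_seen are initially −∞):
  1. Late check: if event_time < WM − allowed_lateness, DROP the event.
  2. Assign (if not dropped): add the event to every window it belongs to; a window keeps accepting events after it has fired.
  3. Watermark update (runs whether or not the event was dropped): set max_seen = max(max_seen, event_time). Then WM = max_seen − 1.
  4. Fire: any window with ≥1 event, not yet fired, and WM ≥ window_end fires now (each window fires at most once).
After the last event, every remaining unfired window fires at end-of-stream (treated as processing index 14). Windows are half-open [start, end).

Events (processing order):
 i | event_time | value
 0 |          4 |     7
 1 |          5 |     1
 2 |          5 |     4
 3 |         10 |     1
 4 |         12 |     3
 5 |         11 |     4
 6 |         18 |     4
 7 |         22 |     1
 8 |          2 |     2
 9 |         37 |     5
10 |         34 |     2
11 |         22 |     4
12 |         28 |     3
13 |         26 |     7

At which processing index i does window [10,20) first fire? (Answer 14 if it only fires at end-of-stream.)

7

i=0 t=4 v=7: → [0,10); WM=3
i=1 t=5 v=1: → [0,10); WM=4
i=2 t=5 v=4: → [0,10); WM=4
i=3 t=10 v=1: → [10,20); WM=9
i=4 t=12 v=3: → [10,20); WM=11; [0,10) fires=3
i=5 t=11 v=4: → [10,20); WM=11
i=6 t=18 v=4: → [10,20); WM=17
i=7 t=22 v=1: → [20,30); WM=21; [10,20) fires=3
i=8 t=2 v=2: DROP (t<21-4); WM=21
i=9 t=37 v=5: → [30,40); WM=36; [20,30) fires=1
i=10 t=34 v=2: → [30,40); WM=36
i=11 t=22 v=4: DROP (t<36-4); WM=36
i=12 t=28 v=3: DROP (t<36-4); WM=36
i=13 t=26 v=7: DROP (t<36-4); WM=36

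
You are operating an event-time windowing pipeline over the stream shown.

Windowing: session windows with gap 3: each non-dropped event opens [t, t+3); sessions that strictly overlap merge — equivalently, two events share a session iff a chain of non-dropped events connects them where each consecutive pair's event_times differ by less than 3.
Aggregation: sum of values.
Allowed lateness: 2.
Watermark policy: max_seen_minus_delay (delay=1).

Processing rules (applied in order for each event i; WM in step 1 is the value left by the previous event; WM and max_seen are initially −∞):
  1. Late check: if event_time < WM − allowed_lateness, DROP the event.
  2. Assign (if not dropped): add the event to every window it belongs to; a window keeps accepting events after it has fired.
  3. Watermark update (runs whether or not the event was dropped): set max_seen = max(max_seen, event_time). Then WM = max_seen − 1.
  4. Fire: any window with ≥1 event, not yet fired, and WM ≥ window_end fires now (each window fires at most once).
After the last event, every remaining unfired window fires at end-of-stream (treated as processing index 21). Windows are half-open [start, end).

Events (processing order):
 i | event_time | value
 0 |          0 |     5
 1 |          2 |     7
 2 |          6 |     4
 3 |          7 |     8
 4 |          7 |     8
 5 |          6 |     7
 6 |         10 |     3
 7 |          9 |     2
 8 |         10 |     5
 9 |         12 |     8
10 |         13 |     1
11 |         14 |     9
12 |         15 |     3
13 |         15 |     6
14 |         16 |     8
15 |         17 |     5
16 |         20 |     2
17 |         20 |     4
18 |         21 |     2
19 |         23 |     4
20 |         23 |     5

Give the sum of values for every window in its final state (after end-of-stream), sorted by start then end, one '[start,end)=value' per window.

[0,5)=12 [6,20)=77 [20,26)=17

i=0 t=0 v=5: → [0,3); WM=-1
i=1 t=2 v=7: → [0,5); WM=1
i=2 t=6 v=4: → [6,9); WM=5
i=3 t=7 v=8: → [6,10); WM=6
i=4 t=7 v=8: → [6,10); WM=6
i=5 t=6 v=7: → [6,10); WM=6
i=6 t=10 v=3: → [10,13); WM=9
i=7 t=9 v=2: → [6,13); WM=9
i=8 t=10 v=5: → [6,13); WM=9
i=9 t=12 v=8: → [6,15); WM=11
i=10 t=13 v=1: → [6,16); WM=12
i=11 t=14 v=9: → [6,17); WM=13
i=12 t=15 v=3: → [6,18); WM=14
i=13 t=15 v=6: → [6,18); WM=14
i=14 t=16 v=8: → [6,19); WM=15
i=15 t=17 v=5: → [6,20); WM=16
i=16 t=20 v=2: → [20,23); WM=19
i=17 t=20 v=4: → [20,23); WM=19
i=18 t=21 v=2: → [20,24); WM=20
i=19 t=23 v=4: → [20,26); WM=22
i=20 t=23 v=5: → [20,26); WM=22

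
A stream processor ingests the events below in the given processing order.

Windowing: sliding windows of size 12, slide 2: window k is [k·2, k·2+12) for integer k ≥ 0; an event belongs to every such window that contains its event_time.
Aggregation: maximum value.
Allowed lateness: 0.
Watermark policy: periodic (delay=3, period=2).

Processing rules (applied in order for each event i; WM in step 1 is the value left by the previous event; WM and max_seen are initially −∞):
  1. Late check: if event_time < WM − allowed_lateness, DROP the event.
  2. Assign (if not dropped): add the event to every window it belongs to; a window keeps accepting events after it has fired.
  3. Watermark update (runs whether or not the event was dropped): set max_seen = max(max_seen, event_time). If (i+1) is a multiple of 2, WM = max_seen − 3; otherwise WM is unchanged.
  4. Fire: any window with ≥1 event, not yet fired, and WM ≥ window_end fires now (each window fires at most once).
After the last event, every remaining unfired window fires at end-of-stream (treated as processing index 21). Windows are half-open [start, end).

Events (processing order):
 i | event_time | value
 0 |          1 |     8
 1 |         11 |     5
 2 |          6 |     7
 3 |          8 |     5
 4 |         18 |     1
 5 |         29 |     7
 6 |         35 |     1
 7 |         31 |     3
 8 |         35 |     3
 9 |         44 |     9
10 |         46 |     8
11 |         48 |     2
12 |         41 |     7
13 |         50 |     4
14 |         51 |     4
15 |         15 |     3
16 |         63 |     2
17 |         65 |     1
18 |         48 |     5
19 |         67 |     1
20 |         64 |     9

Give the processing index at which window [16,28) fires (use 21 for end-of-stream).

i=0 t=1 v=8: → [0,12); WM=−∞
i=1 t=11 v=5: → [10,22),[8,20),[6,18),[4,16),[2,14),[0,12); WM=8
i=2 t=6 v=7: DROP (t<8-0); WM=8
i=3 t=8 v=5: → [8,20),[6,18),[4,16),[2,14),[0,12); WM=8
i=4 t=18 v=1: → [18,30),[16,28),[14,26),[12,24),[10,22),[8,20); WM=8
i=5 t=29 v=7: → [28,40),[26,38),[24,36),[22,34),[20,32),[18,30); WM=26; [0,12) fires=8 [2,14) fires=5 [4,16) fires=5 [6,18) fires=5 [8,20) fires=5 [10,22) fires=5 [12,24) fires=1 [14,26) fires=1
i=6 t=35 v=1: → [34,46),[32,44),[30,42),[28,40),[26,38),[24,36); WM=26
i=7 t=31 v=3: → [30,42),[28,40),[26,38),[24,36),[22,34),[20,32); WM=32; [16,28) fires=1 [18,30) fires=7 [20,32) fires=7
i=8 t=35 v=3: → [34,46),[32,44),[30,42),[28,40),[26,38),[24,36); WM=32
i=9 t=44 v=9: → [44,56),[42,54),[40,52),[38,50),[36,48),[34,46); WM=41; [22,34) fires=7 [24,36) fires=7 [26,38) fires=7 [28,40) fires=7
i=10 t=46 v=8: → [46,58),[44,56),[42,54),[40,52),[38,50),[36,48); WM=41
i=11 t=48 v=2: → [48,60),[46,58),[44,56),[42,54),[40,52),[38,50); WM=45; [30,42) fires=3 [32,44) fires=3
i=12 t=41 v=7: DROP (t<45-0); WM=45
i=13 t=50 v=4: → [50,62),[48,60),[46,58),[44,56),[42,54),[40,52); WM=47; [34,46) fires=9
i=14 t=51 v=4: → [50,62),[48,60),[46,58),[44,56),[42,54),[40,52); WM=47
i=15 t=15 v=3: DROP (t<47-0); WM=48; [36,48) fires=9
i=16 t=63 v=2: → [62,74),[60,72),[58,70),[56,68),[54,66),[52,64); WM=48
i=17 t=65 v=1: → [64,76),[62,74),[60,72),[58,70),[56,68),[54,66); WM=62; [38,50) fires=9 [40,52) fires=9 [42,54) fires=9 [44,56) fires=9 [46,58) fires=8 [48,60) fires=4 [50,62) fires=4
i=18 t=48 v=5: DROP (t<62-0); WM=62
i=19 t=67 v=1: → [66,78),[64,76),[62,74),[60,72),[58,70),[56,68); WM=64; [52,64) fires=2
i=20 t=64 v=9: → [64,76),[62,74),[60,72),[58,70),[56,68),[54,66); WM=64

7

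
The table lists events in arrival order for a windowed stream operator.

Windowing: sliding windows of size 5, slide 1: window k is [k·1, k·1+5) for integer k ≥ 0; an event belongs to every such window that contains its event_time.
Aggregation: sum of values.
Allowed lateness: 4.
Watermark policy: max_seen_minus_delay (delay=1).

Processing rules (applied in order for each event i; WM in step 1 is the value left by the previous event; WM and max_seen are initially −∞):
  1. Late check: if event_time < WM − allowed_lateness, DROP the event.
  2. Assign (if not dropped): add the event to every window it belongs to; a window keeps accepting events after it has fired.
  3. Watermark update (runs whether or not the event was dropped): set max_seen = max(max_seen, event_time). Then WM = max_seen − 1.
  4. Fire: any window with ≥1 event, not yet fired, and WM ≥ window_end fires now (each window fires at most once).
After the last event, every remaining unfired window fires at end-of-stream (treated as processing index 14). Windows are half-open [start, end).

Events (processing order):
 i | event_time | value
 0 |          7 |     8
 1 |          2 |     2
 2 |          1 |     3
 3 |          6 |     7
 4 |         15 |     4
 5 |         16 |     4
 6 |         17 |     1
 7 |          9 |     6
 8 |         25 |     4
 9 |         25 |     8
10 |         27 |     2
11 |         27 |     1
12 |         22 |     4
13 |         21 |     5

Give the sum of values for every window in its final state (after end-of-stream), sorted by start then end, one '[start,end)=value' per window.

[0,5)=2 [1,6)=2 [2,7)=9 [3,8)=15 [4,9)=15 [5,10)=15 [6,11)=15 [7,12)=8 [11,16)=4 [12,17)=8 [13,18)=9 [14,19)=9 [15,20)=9 [16,21)=5 [17,22)=1 [18,23)=4 [19,24)=4 [20,25)=4 [21,26)=16 [22,27)=16 [23,28)=15 [24,29)=15 [25,30)=15 [26,31)=3 [27,32)=3

i=0 t=7 v=8: → [7,12),[6,11),[5,10),[4,9),[3,8); WM=6
i=1 t=2 v=2: → [2,7),[1,6),[0,5); WM=6; [0,5) fires=2 [1,6) fires=2
i=2 t=1 v=3: DROP (t<6-4); WM=6
i=3 t=6 v=7: → [6,11),[5,10),[4,9),[3,8),[2,7); WM=6
i=4 t=15 v=4: → [15,20),[14,19),[13,18),[12,17),[11,16); WM=14; [2,7) fires=9 [3,8) fires=15 [4,9) fires=15 [5,10) fires=15 [6,11) fires=15 [7,12) fires=8
i=5 t=16 v=4: → [16,21),[15,20),[14,19),[13,18),[12,17); WM=15
i=6 t=17 v=1: → [17,22),[16,21),[15,20),[14,19),[13,18); WM=16; [11,16) fires=4
i=7 t=9 v=6: DROP (t<16-4); WM=16
i=8 t=25 v=4: → [25,30),[24,29),[23,28),[22,27),[21,26); WM=24; [12,17) fires=8 [13,18) fires=9 [14,19) fires=9 [15,20) fires=9 [16,21) fires=5 [17,22) fires=1
i=9 t=25 v=8: → [25,30),[24,29),[23,28),[22,27),[21,26); WM=24
i=10 t=27 v=2: → [27,32),[26,31),[25,30),[24,29),[23,28); WM=26; [21,26) fires=12
i=11 t=27 v=1: → [27,32),[26,31),[25,30),[24,29),[23,28); WM=26
i=12 t=22 v=4: → [22,27),[21,26),[20,25),[19,24),[18,23); WM=26; [18,23) fires=4 [19,24) fires=4 [20,25) fires=4
i=13 t=21 v=5: DROP (t<26-4); WM=26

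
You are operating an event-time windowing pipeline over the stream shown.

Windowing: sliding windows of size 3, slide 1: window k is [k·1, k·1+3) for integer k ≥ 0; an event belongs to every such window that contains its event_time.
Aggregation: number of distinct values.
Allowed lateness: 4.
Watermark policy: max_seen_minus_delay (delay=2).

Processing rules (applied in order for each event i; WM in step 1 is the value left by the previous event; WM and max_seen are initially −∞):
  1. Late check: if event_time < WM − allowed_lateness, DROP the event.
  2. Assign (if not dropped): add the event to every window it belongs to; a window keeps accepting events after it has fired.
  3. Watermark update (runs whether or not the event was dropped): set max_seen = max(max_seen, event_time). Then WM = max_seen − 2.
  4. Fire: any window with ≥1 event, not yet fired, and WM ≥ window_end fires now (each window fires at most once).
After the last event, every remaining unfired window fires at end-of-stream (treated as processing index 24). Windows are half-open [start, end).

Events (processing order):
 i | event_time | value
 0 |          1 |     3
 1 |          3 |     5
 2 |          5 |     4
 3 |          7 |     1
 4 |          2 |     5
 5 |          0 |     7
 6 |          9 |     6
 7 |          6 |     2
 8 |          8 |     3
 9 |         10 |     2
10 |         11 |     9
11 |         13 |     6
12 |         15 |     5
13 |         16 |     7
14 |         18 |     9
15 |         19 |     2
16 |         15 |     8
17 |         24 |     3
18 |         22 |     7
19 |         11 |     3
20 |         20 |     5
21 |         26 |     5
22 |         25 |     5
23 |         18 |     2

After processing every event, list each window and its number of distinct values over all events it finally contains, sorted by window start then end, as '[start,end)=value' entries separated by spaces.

[0,3)=2 [1,4)=2 [2,5)=1 [3,6)=2 [4,7)=2 [5,8)=3 [6,9)=3 [7,10)=3 [8,11)=3 [9,12)=3 [10,13)=2 [11,14)=2 [12,15)=1 [13,16)=3 [14,17)=3 [15,18)=3 [16,19)=2 [17,20)=2 [18,21)=3 [19,22)=2 [20,23)=2 [21,24)=1 [22,25)=2 [23,26)=2 [24,27)=2 [25,28)=1 [26,29)=1

i=0 t=1 v=3: → [1,4),[0,3); WM=-1
i=1 t=3 v=5: → [3,6),[2,5),[1,4); WM=1
i=2 t=5 v=4: → [5,8),[4,7),[3,6); WM=3; [0,3) fires=1
i=3 t=7 v=1: → [7,10),[6,9),[5,8); WM=5; [1,4) fires=2 [2,5) fires=1
i=4 t=2 v=5: → [2,5),[1,4),[0,3); WM=5
i=5 t=0 v=7: DROP (t<5-4); WM=5
i=6 t=9 v=6: → [9,12),[8,11),[7,10); WM=7; [3,6) fires=2 [4,7) fires=1
i=7 t=6 v=2: → [6,9),[5,8),[4,7); WM=7
i=8 t=8 v=3: → [8,11),[7,10),[6,9); WM=7
i=9 t=10 v=2: → [10,13),[9,12),[8,11); WM=8; [5,8) fires=3
i=10 t=11 v=9: → [11,14),[10,13),[9,12); WM=9; [6,9) fires=3
i=11 t=13 v=6: → [13,16),[12,15),[11,14); WM=11; [7,10) fires=3 [8,11) fires=3
i=12 t=15 v=5: → [15,18),[14,17),[13,16); WM=13; [9,12) fires=3 [10,13) fires=2
i=13 t=16 v=7: → [16,19),[15,18),[14,17); WM=14; [11,14) fires=2
i=14 t=18 v=9: → [18,21),[17,20),[16,19); WM=16; [12,15) fires=1 [13,16) fires=2
i=15 t=19 v=2: → [19,22),[18,21),[17,20); WM=17; [14,17) fires=2
i=16 t=15 v=8: → [15,18),[14,17),[13,16); WM=17
i=17 t=24 v=3: → [24,27),[23,26),[22,25); WM=22; [15,18) fires=3 [16,19) fires=2 [17,20) fires=2 [18,21) fires=2 [19,22) fires=1
i=18 t=22 v=7: → [22,25),[21,24),[20,23); WM=22
i=19 t=11 v=3: DROP (t<22-4); WM=22
i=20 t=20 v=5: → [20,23),[19,22),[18,21); WM=22
i=21 t=26 v=5: → [26,29),[25,28),[24,27); WM=24; [20,23) fires=2 [21,24) fires=1
i=22 t=25 v=5: → [25,28),[24,27),[23,26); WM=24
i=23 t=18 v=2: DROP (t<24-4); WM=24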